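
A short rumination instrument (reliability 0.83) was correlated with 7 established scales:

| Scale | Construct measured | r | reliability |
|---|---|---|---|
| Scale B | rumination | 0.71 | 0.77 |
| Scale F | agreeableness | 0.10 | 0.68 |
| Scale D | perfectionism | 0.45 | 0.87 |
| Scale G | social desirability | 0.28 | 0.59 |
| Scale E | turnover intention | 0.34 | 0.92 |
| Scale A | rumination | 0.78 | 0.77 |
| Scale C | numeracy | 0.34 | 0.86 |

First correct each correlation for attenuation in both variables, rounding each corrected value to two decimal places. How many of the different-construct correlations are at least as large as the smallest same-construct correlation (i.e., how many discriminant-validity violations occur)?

Disattenuated r (r / √(r_scale · r_new)):
  Scale B (conv): 0.71 / √(0.77·0.83) = 0.89
  Scale F (disc): 0.10 / √(0.68·0.83) = 0.13
  Scale D (disc): 0.45 / √(0.87·0.83) = 0.53
  Scale G (disc): 0.28 / √(0.59·0.83) = 0.40
  Scale E (disc): 0.34 / √(0.92·0.83) = 0.39
  Scale A (conv): 0.78 / √(0.77·0.83) = 0.98
  Scale C (disc): 0.34 / √(0.86·0.83) = 0.40
Smallest convergent = 0.89. Discriminant values: 0.13, 0.53, 0.40, 0.39, 0.40; count ≥ 0.89 → 0.

0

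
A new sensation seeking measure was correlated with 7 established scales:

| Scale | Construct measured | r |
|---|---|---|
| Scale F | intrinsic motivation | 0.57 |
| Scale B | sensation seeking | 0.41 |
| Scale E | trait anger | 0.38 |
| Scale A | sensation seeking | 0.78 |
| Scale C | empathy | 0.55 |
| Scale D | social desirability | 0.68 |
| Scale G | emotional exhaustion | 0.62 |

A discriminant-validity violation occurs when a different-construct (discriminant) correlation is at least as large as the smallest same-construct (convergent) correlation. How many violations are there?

4

Convergent (same construct = sensation seeking): Scale B, Scale A.
Smallest convergent = 0.41. Discriminant values: 0.57, 0.38, 0.55, 0.68, 0.62; count ≥ 0.41 → 4.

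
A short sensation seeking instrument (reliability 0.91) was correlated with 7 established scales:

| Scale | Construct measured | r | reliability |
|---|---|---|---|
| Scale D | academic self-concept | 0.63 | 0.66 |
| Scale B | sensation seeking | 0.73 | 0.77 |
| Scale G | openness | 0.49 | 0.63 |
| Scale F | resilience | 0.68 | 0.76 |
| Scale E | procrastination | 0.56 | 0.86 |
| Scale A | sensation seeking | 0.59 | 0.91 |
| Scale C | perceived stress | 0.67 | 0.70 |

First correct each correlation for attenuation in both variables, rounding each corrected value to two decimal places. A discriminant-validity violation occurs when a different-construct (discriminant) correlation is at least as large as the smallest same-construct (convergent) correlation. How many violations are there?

Disattenuated r (r / √(r_scale · r_new)):
  Scale D (disc): 0.63 / √(0.66·0.91) = 0.81
  Scale B (conv): 0.73 / √(0.77·0.91) = 0.87
  Scale G (disc): 0.49 / √(0.63·0.91) = 0.65
  Scale F (disc): 0.68 / √(0.76·0.91) = 0.82
  Scale E (disc): 0.56 / √(0.86·0.91) = 0.63
  Scale A (conv): 0.59 / √(0.91·0.91) = 0.65
  Scale C (disc): 0.67 / √(0.70·0.91) = 0.84
Smallest convergent = 0.65. Discriminant values: 0.81, 0.65, 0.82, 0.63, 0.84; count ≥ 0.65 → 4.

4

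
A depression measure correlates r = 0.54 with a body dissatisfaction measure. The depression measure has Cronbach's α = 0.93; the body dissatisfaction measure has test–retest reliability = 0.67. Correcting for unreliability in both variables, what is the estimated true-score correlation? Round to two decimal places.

0.68

r_true = r_obs / √(r_xx · r_yy) = 0.54 / √(0.93 × 0.67) = 0.54 / √0.6231 = 0.54 / 0.7894 ≈ 0.68.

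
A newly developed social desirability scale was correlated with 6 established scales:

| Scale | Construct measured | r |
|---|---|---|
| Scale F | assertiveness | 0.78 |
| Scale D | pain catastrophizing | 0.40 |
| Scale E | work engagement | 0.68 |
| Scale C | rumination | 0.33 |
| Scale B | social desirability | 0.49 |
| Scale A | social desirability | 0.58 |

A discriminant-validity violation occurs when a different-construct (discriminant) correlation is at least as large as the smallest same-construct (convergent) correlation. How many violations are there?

Convergent (same construct = social desirability): Scale B, Scale A.
Smallest convergent = 0.49. Discriminant values: 0.78, 0.40, 0.68, 0.33; count ≥ 0.49 → 2.

2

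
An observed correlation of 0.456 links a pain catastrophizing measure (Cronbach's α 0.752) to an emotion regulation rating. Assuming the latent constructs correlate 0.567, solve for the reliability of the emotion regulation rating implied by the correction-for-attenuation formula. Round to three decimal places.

0.860

r_true = r_obs / √(r_xx · r_yy) ⇒ 0.567 = 0.456 / √(0.752 · r_yy).
√(0.752 · r_yy) = 0.456 / 0.567 = 0.8042; 0.752 · r_yy = 0.6467; r_yy = 0.6467 / 0.752 ≈ 0.860.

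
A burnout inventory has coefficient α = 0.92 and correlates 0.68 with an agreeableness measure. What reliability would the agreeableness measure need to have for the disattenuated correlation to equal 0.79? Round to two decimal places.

0.81

r_true = r_obs / √(r_xx · r_yy) ⇒ 0.79 = 0.68 / √(0.92 · r_yy).
√(0.92 · r_yy) = 0.68 / 0.79 = 0.8608; 0.92 · r_yy = 0.7410; r_yy = 0.7410 / 0.92 ≈ 0.81.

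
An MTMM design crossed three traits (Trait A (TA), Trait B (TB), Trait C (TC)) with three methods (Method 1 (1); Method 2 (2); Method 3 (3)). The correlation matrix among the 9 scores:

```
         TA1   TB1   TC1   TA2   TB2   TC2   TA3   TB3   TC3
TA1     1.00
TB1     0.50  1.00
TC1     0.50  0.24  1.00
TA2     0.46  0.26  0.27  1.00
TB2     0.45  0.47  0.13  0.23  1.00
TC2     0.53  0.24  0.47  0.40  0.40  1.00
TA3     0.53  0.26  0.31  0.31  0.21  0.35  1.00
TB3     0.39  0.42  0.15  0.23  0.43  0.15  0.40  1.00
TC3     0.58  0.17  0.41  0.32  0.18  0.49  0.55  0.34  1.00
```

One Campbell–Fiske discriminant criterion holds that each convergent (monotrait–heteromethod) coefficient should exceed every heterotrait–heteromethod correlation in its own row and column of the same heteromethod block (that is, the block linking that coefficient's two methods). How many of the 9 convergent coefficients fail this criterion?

Checking each validity diagonal entry against its comparison values:
TA (methods 1·2): 0.46 vs {0.45, 0.26, 0.53, 0.27} → fail.
TA (methods 1·3): 0.53 vs {0.39, 0.26, 0.58, 0.31} → fail.
TA (methods 2·3): 0.31 vs {0.23, 0.21, 0.32, 0.35} → fail.
TB (methods 1·2): 0.47 vs {0.26, 0.45, 0.24, 0.13} → pass.
TB (methods 1·3): 0.42 vs {0.26, 0.39, 0.17, 0.15} → pass.
TB (methods 2·3): 0.43 vs {0.21, 0.23, 0.18, 0.15} → pass.
TC (methods 1·2): 0.47 vs {0.27, 0.53, 0.13, 0.24} → fail.
TC (methods 1·3): 0.41 vs {0.31, 0.58, 0.15, 0.17} → fail.
TC (methods 2·3): 0.49 vs {0.35, 0.32, 0.15, 0.18} → pass.
5 of 9 fail.

5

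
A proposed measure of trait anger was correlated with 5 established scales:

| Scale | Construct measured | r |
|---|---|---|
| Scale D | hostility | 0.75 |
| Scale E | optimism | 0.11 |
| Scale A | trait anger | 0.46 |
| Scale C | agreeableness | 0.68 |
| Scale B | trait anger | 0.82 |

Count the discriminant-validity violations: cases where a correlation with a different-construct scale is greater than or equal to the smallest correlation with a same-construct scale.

2

Convergent (same construct = trait anger): Scale A, Scale B.
Smallest convergent = 0.46. Discriminant values: 0.75, 0.11, 0.68; count ≥ 0.46 → 2.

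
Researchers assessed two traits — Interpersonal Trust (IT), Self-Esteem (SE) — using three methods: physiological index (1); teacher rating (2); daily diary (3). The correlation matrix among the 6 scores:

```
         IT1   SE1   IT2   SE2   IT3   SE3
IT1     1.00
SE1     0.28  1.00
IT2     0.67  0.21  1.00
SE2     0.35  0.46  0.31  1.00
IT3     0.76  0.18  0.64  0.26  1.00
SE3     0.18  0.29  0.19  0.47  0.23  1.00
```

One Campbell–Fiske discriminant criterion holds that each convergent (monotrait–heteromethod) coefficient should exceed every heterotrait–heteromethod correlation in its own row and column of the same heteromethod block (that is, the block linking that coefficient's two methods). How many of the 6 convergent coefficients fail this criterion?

0

Checking each validity diagonal entry against its comparison values:
IT (methods 1·2): 0.67 vs {0.35, 0.21} → pass.
IT (methods 1·3): 0.76 vs {0.18, 0.18} → pass.
IT (methods 2·3): 0.64 vs {0.19, 0.26} → pass.
SE (methods 1·2): 0.46 vs {0.21, 0.35} → pass.
SE (methods 1·3): 0.29 vs {0.18, 0.18} → pass.
SE (methods 2·3): 0.47 vs {0.26, 0.19} → pass.
0 of 6 fail.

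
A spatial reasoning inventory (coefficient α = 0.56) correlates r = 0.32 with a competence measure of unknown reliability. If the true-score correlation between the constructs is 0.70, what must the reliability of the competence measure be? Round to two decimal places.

r_true = r_obs / √(r_xx · r_yy) ⇒ 0.70 = 0.32 / √(0.56 · r_yy).
√(0.56 · r_yy) = 0.32 / 0.70 = 0.4571; 0.56 · r_yy = 0.2089; r_yy = 0.2089 / 0.56 ≈ 0.37.

0.37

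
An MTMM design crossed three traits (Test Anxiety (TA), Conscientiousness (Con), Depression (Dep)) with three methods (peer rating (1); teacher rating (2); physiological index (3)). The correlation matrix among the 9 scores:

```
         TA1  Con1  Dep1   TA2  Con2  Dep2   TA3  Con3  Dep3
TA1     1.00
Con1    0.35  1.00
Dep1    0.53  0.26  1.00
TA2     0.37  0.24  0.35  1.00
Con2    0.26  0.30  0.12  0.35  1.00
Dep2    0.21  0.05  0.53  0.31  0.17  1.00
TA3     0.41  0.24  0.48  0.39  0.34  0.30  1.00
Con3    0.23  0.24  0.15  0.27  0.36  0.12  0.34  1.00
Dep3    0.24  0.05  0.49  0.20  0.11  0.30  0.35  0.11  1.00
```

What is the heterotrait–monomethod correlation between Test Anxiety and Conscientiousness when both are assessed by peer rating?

Different traits, same method: r(TA1, Con1) = 0.35.

0.35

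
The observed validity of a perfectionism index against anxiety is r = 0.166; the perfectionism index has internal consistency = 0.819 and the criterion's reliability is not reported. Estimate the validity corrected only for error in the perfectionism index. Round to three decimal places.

0.183

Single correction: r_c = r_obs / √r_xx = 0.166 / √0.819 = 0.166 / 0.9050 ≈ 0.183.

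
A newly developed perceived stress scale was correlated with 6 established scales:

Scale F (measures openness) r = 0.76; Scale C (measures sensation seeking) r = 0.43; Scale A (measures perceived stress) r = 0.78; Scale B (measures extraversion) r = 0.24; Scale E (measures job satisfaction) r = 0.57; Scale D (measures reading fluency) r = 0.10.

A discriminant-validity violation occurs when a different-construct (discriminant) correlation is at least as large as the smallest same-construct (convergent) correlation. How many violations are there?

0

Convergent (same construct = perceived stress): Scale A.
Smallest convergent = 0.78. Discriminant values: 0.76, 0.43, 0.24, 0.57, 0.10; count ≥ 0.78 → 0.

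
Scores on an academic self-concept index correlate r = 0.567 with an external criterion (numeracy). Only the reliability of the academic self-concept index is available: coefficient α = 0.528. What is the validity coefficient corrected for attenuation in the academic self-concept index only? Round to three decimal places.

Single correction: r_c = r_obs / √r_xx = 0.567 / √0.528 = 0.567 / 0.7266 ≈ 0.780.

0.780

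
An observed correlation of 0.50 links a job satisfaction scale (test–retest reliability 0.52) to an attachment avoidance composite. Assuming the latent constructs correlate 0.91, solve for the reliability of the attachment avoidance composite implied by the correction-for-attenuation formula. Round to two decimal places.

0.58

r_true = r_obs / √(r_xx · r_yy) ⇒ 0.91 = 0.50 / √(0.52 · r_yy).
√(0.52 · r_yy) = 0.50 / 0.91 = 0.5495; 0.52 · r_yy = 0.3020; r_yy = 0.3020 / 0.52 ≈ 0.58.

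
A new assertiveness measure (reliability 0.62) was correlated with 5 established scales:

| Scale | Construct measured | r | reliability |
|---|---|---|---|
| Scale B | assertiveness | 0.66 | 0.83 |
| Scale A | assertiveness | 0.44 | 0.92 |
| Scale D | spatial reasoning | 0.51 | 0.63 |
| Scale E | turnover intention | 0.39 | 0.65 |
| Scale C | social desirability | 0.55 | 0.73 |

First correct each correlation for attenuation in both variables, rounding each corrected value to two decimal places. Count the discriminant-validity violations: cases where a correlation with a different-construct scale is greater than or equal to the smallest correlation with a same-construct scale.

Disattenuated r (r / √(r_scale · r_new)):
  Scale B (conv): 0.66 / √(0.83·0.62) = 0.92
  Scale A (conv): 0.44 / √(0.92·0.62) = 0.58
  Scale D (disc): 0.51 / √(0.63·0.62) = 0.82
  Scale E (disc): 0.39 / √(0.65·0.62) = 0.61
  Scale C (disc): 0.55 / √(0.73·0.62) = 0.82
Smallest convergent = 0.58. Discriminant values: 0.82, 0.61, 0.82; count ≥ 0.58 → 3.

3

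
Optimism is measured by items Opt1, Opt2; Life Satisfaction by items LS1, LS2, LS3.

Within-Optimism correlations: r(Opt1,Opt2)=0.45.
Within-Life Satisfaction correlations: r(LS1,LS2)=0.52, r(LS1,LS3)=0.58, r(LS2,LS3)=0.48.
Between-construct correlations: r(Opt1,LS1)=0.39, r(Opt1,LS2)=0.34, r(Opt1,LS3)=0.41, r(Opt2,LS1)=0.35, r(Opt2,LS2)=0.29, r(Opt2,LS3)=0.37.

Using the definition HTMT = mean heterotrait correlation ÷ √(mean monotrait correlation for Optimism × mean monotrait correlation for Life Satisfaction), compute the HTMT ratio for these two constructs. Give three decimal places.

0.736

Mean between = 2.15/6 = 0.3583.
Mean within-Opt = 0.45/1 = 0.4500; mean within-LS = 1.58/3 = 0.5267.
Geometric mean = √(0.4500 × 0.5267) = 0.4868.
HTMT = 0.3583 / 0.4868 = 0.736.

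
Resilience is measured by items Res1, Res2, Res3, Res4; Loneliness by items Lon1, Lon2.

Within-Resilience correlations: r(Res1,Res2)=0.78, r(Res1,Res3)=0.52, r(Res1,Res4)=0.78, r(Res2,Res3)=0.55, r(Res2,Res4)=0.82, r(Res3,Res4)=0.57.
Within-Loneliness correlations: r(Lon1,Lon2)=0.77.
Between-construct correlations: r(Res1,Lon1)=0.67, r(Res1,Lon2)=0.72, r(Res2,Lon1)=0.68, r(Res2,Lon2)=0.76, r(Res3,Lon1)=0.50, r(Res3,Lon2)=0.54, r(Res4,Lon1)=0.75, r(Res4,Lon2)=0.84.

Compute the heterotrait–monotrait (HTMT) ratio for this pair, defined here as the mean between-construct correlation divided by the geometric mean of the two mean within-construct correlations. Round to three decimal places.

Between-construct mean = 5.46/8 = 0.6825.
Mean within-Res = 4.02/6 = 0.6700; mean within-Lon = 0.77/1 = 0.7700.
Geometric mean = √(0.6700 × 0.7700) = 0.7183.
HTMT = 0.6825 / 0.7183 = 0.950.

0.950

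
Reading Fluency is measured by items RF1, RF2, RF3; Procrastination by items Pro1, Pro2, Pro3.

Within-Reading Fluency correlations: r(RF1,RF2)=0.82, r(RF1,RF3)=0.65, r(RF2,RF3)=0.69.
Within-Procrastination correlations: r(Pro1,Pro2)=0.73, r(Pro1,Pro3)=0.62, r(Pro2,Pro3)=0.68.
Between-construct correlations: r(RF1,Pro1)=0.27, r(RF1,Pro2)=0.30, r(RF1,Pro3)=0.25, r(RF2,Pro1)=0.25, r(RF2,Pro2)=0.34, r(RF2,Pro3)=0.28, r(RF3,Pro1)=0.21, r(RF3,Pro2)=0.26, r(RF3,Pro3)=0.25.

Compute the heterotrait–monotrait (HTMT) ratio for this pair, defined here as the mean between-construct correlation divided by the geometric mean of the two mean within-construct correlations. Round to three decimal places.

0.384

Mean heterotrait r = 2.41/9 = 0.2678.
Mean within-RF = 2.16/3 = 0.7200; mean within-Pro = 2.03/3 = 0.6767.
Geometric mean = √(0.7200 × 0.6767) = 0.6980.
HTMT = 0.2678 / 0.6980 = 0.384.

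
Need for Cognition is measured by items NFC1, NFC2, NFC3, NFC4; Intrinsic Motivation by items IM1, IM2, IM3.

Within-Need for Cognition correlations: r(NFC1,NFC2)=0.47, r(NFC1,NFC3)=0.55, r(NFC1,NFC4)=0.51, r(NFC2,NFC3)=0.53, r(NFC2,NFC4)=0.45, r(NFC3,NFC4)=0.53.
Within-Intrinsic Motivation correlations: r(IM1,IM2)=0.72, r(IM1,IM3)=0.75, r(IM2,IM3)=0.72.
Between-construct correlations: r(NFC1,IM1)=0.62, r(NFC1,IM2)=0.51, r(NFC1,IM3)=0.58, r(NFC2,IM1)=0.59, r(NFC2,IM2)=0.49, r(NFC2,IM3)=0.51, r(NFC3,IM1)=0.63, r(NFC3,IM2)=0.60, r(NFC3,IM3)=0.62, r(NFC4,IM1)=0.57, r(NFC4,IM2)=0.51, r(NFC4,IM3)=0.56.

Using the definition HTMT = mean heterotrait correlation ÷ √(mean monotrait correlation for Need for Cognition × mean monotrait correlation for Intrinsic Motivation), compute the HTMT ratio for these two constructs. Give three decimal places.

Between-construct mean = 6.79/12 = 0.5658.
Mean within-NFC = 3.04/6 = 0.5067; mean within-IM = 2.19/3 = 0.7300.
Geometric mean = √(0.5067 × 0.7300) = 0.6082.
HTMT = 0.5658 / 0.6082 = 0.930.

0.930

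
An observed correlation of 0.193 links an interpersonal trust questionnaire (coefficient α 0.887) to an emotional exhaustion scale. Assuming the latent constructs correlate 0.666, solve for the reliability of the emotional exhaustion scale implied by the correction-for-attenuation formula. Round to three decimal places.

0.095

r_true = r_obs / √(r_xx · r_yy) ⇒ 0.666 = 0.193 / √(0.887 · r_yy).
√(0.887 · r_yy) = 0.193 / 0.666 = 0.2898; 0.887 · r_yy = 0.0840; r_yy = 0.0840 / 0.887 ≈ 0.095.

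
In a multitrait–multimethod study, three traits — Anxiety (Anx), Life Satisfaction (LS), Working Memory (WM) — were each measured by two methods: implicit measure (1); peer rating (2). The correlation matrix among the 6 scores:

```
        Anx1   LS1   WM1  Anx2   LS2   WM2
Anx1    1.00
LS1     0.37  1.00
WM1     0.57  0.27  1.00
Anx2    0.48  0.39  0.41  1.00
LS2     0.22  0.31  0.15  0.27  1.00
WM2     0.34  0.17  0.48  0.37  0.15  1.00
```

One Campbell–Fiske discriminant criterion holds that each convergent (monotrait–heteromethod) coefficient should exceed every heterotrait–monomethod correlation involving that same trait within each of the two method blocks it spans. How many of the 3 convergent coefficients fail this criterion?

3

Each convergent coefficient versus the relevant comparison correlations:
Anx (methods 1·2): 0.48 vs {0.37, 0.27, 0.57, 0.37} → fail.
LS (methods 1·2): 0.31 vs {0.37, 0.27, 0.27, 0.15} → fail.
WM (methods 1·2): 0.48 vs {0.57, 0.37, 0.27, 0.15} → fail.
3 of 3 fail.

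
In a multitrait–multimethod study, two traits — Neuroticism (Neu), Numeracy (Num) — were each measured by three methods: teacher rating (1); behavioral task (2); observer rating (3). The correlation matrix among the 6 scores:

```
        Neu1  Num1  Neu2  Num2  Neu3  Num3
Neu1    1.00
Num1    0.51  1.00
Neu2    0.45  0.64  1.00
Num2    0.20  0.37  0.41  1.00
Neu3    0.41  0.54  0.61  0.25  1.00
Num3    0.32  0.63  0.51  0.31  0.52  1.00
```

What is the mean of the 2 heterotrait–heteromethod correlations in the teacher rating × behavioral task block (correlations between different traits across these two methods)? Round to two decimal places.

HTHM values (method 1 × method 2): 0.20, 0.64; mean = 0.84/2 = 0.42.

0.42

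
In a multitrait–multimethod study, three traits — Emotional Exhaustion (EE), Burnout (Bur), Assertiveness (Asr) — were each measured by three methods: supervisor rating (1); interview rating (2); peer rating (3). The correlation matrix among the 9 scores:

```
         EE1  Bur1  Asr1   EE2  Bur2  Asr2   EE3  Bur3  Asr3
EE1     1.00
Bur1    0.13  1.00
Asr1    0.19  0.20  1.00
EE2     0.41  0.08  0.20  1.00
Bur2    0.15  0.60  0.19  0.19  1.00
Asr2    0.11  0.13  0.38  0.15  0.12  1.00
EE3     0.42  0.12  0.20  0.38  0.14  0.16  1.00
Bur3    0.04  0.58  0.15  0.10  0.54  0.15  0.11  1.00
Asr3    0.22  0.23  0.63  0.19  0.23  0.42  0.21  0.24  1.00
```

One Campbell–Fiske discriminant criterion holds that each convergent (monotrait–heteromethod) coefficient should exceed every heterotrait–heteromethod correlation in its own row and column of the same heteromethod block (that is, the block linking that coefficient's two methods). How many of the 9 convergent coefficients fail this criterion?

0

Convergent coefficients and their comparison sets:
EE (methods 1·2): 0.41 vs {0.15, 0.08, 0.11, 0.20} → pass.
EE (methods 1·3): 0.42 vs {0.04, 0.12, 0.22, 0.20} → pass.
EE (methods 2·3): 0.38 vs {0.10, 0.14, 0.19, 0.16} → pass.
Bur (methods 1·2): 0.60 vs {0.08, 0.15, 0.13, 0.19} → pass.
Bur (methods 1·3): 0.58 vs {0.12, 0.04, 0.23, 0.15} → pass.
Bur (methods 2·3): 0.54 vs {0.14, 0.10, 0.23, 0.15} → pass.
Asr (methods 1·2): 0.38 vs {0.20, 0.11, 0.19, 0.13} → pass.
Asr (methods 1·3): 0.63 vs {0.20, 0.22, 0.15, 0.23} → pass.
Asr (methods 2·3): 0.42 vs {0.16, 0.19, 0.15, 0.23} → pass.
0 of 9 fail.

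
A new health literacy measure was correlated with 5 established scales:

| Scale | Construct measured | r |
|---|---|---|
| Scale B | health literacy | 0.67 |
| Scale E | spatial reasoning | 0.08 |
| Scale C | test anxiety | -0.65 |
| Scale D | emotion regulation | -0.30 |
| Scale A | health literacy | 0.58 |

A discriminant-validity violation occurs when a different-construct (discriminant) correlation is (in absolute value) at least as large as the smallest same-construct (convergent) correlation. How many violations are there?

1

Convergent (same construct = health literacy): Scale B, Scale A.
Smallest convergent = 0.58. Discriminant |r|: 0.08, 0.65, 0.30; count ≥ 0.58 → 1.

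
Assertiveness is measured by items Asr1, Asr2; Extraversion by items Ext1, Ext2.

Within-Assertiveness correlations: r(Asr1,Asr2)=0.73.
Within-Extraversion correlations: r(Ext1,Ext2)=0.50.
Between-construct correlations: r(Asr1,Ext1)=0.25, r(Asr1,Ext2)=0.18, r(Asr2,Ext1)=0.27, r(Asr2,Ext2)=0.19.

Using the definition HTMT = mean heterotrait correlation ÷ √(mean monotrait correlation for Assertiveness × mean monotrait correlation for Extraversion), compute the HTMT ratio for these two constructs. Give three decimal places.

Mean between = 0.89/4 = 0.2225.
Mean within-Asr = 0.73/1 = 0.7300; mean within-Ext = 0.50/1 = 0.5000.
Geometric mean = √(0.7300 × 0.5000) = 0.6042.
HTMT = 0.2225 / 0.6042 = 0.368.

0.368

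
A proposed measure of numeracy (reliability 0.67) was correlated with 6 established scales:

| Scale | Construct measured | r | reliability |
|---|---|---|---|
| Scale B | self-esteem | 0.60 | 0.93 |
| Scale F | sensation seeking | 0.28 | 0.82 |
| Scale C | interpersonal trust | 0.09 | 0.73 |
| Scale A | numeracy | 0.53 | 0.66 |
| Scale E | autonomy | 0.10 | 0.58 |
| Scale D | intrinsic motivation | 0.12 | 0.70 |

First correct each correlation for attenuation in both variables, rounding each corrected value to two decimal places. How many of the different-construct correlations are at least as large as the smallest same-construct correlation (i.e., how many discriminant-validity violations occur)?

0

Disattenuated r (r / √(r_scale · r_new)):
  Scale B (disc): 0.60 / √(0.93·0.67) = 0.76
  Scale F (disc): 0.28 / √(0.82·0.67) = 0.38
  Scale C (disc): 0.09 / √(0.73·0.67) = 0.13
  Scale A (conv): 0.53 / √(0.66·0.67) = 0.80
  Scale E (disc): 0.10 / √(0.58·0.67) = 0.16
  Scale D (disc): 0.12 / √(0.70·0.67) = 0.18
Smallest convergent = 0.80. Discriminant values: 0.76, 0.38, 0.13, 0.16, 0.18; count ≥ 0.80 → 0.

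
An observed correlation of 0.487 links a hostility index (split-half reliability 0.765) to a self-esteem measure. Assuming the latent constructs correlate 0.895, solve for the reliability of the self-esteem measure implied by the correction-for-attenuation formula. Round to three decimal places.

0.387

r_true = r_obs / √(r_xx · r_yy) ⇒ 0.895 = 0.487 / √(0.765 · r_yy).
√(0.765 · r_yy) = 0.487 / 0.895 = 0.5441; 0.765 · r_yy = 0.2960; r_yy = 0.2960 / 0.765 ≈ 0.387.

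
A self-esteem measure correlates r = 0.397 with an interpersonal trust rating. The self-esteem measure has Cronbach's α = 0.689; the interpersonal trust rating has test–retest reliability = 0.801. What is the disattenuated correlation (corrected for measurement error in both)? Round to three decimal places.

r_true = r_obs / √(r_xx · r_yy) = 0.397 / √(0.689 × 0.801) = 0.397 / √0.551889 = 0.397 / 0.7429 ≈ 0.534.

0.534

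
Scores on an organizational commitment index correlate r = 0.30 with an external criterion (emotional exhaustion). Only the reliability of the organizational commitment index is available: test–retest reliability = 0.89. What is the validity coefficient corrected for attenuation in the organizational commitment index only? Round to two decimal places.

0.32

Single correction: r_c = r_obs / √r_xx = 0.30 / √0.89 = 0.30 / 0.9434 ≈ 0.32.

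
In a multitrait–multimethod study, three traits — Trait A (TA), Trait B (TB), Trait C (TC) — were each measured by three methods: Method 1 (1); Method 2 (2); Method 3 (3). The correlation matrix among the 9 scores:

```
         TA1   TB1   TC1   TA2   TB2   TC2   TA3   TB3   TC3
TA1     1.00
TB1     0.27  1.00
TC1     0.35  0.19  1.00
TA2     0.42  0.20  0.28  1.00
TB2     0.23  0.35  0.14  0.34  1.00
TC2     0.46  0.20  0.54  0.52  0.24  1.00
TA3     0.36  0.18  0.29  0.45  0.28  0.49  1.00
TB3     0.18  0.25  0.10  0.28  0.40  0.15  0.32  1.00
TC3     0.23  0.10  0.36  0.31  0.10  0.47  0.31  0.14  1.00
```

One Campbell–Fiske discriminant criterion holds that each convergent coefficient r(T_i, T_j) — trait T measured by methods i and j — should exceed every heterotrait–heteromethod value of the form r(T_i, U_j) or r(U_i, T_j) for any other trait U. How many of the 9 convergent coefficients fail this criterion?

Convergent coefficients and their comparison sets:
TA (methods 1·2): 0.42 vs {0.23, 0.20, 0.46, 0.28} → fail.
TA (methods 1·3): 0.36 vs {0.18, 0.18, 0.23, 0.29} → pass.
TA (methods 2·3): 0.45 vs {0.28, 0.28, 0.31, 0.49} → fail.
TB (methods 1·2): 0.35 vs {0.20, 0.23, 0.20, 0.14} → pass.
TB (methods 1·3): 0.25 vs {0.18, 0.18, 0.10, 0.10} → pass.
TB (methods 2·3): 0.40 vs {0.28, 0.28, 0.10, 0.15} → pass.
TC (methods 1·2): 0.54 vs {0.28, 0.46, 0.14, 0.20} → pass.
TC (methods 1·3): 0.36 vs {0.29, 0.23, 0.10, 0.10} → pass.
TC (methods 2·3): 0.47 vs {0.49, 0.31, 0.15, 0.10} → fail.
3 of 9 fail.

3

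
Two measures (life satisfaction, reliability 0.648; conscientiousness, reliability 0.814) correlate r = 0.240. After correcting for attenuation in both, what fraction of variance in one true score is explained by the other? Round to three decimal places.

Disattenuated r = 0.240 / √(0.648 × 0.814) = 0.240 / 0.7263 = 0.3304.
Shared true-score variance = 0.3304² = 0.1092 ≈ 0.109.

0.109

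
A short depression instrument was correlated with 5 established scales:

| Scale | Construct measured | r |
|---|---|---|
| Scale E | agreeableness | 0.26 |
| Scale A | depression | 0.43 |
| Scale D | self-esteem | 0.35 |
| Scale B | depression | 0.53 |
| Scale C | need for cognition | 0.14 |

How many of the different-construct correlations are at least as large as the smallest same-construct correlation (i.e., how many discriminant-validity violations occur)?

0

Convergent (same construct = depression): Scale A, Scale B.
Smallest convergent = 0.43. Discriminant values: 0.26, 0.35, 0.14; count ≥ 0.43 → 0.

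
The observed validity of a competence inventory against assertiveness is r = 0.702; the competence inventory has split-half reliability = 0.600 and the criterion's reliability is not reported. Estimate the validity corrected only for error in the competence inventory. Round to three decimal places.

Single correction: r_c = r_obs / √r_xx = 0.702 / √0.600 = 0.702 / 0.7746 ≈ 0.906.

0.906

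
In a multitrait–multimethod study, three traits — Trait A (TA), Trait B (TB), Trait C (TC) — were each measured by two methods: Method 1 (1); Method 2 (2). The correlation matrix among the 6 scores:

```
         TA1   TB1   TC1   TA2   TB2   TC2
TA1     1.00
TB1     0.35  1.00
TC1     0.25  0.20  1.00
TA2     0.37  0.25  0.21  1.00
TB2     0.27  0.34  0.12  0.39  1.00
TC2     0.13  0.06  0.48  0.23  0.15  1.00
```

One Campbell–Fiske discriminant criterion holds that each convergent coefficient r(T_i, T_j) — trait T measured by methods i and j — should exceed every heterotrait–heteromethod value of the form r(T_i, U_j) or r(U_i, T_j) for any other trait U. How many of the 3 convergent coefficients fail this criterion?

Each convergent coefficient versus the relevant comparison correlations:
TA (methods 1·2): 0.37 vs {0.27, 0.25, 0.13, 0.21} → pass.
TB (methods 1·2): 0.34 vs {0.25, 0.27, 0.06, 0.12} → pass.
TC (methods 1·2): 0.48 vs {0.21, 0.13, 0.12, 0.06} → pass.
0 of 3 fail.

0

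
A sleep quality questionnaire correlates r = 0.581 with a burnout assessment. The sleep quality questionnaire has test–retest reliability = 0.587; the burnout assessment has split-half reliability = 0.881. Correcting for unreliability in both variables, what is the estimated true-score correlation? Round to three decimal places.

r_true = r_obs / √(r_xx · r_yy) = 0.581 / √(0.587 × 0.881) = 0.581 / √0.517147 = 0.581 / 0.7191 ≈ 0.808.

0.808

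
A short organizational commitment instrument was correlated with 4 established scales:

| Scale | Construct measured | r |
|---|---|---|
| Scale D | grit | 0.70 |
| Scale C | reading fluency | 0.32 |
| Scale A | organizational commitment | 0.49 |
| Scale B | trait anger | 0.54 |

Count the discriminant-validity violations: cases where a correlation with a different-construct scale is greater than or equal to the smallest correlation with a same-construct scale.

2

Convergent (same construct = organizational commitment): Scale A.
Smallest convergent = 0.49. Discriminant values: 0.70, 0.32, 0.54; count ≥ 0.49 → 2.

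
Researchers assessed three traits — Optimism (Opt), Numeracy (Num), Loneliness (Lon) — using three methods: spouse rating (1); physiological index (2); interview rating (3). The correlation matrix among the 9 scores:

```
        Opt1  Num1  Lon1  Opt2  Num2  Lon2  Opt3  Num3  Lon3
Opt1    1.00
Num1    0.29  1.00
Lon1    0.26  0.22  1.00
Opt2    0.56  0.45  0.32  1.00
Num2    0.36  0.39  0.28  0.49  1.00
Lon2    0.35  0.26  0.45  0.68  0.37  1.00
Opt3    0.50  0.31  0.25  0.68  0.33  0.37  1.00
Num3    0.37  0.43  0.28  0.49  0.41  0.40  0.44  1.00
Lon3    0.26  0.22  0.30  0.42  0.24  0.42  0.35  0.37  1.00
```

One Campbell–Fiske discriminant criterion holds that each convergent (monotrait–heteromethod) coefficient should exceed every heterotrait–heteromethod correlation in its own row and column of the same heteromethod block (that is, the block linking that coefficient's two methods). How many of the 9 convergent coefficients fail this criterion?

3

Convergent coefficients and their comparison sets:
Opt (methods 1·2): 0.56 vs {0.36, 0.45, 0.35, 0.32} → pass.
Opt (methods 1·3): 0.50 vs {0.37, 0.31, 0.26, 0.25} → pass.
Opt (methods 2·3): 0.68 vs {0.49, 0.33, 0.42, 0.37} → pass.
Num (methods 1·2): 0.39 vs {0.45, 0.36, 0.26, 0.28} → fail.
Num (methods 1·3): 0.43 vs {0.31, 0.37, 0.22, 0.28} → pass.
Num (methods 2·3): 0.41 vs {0.33, 0.49, 0.24, 0.40} → fail.
Lon (methods 1·2): 0.45 vs {0.32, 0.35, 0.28, 0.26} → pass.
Lon (methods 1·3): 0.30 vs {0.25, 0.26, 0.28, 0.22} → pass.
Lon (methods 2·3): 0.42 vs {0.37, 0.42, 0.40, 0.24} → fail.
3 of 9 fail.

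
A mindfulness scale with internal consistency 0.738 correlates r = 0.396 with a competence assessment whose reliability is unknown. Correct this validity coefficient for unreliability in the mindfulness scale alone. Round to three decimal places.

Single correction: r_c = r_obs / √r_xx = 0.396 / √0.738 = 0.396 / 0.8591 ≈ 0.461.

0.461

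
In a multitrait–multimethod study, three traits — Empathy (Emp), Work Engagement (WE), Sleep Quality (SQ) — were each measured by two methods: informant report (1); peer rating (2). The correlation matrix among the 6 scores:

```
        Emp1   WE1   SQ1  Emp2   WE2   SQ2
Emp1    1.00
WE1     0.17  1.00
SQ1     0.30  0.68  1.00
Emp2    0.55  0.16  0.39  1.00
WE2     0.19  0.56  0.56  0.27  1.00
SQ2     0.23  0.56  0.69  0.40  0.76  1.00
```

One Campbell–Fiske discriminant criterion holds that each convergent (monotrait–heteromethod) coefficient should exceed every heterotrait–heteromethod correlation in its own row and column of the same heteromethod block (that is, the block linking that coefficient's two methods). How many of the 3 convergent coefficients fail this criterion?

1

Checking each validity diagonal entry against its comparison values:
Emp (methods 1·2): 0.55 vs {0.19, 0.16, 0.23, 0.39} → pass.
WE (methods 1·2): 0.56 vs {0.16, 0.19, 0.56, 0.56} → fail.
SQ (methods 1·2): 0.69 vs {0.39, 0.23, 0.56, 0.56} → pass.
1 of 3 fail.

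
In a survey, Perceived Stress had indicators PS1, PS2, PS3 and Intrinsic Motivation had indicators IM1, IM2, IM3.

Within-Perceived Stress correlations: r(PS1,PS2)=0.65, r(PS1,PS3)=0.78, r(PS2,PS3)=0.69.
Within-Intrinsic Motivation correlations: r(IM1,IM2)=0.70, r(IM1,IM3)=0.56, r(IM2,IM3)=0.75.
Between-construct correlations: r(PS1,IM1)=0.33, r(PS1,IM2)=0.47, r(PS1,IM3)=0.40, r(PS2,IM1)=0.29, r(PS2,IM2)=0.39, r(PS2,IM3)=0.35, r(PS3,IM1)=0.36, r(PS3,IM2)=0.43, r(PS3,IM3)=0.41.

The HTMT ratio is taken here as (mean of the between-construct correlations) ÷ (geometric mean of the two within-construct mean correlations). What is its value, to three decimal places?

Between-construct mean = 3.43/9 = 0.3811.
Mean within-PS = 2.12/3 = 0.7067; mean within-IM = 2.01/3 = 0.6700.
Geometric mean = √(0.7067 × 0.6700) = 0.6881.
HTMT = 0.3811 / 0.6881 = 0.554.

0.554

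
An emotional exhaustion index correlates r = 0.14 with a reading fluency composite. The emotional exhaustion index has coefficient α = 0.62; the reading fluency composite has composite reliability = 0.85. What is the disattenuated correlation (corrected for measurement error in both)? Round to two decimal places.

r_true = r_obs / √(r_xx · r_yy) = 0.14 / √(0.62 × 0.85) = 0.14 / √0.5270 = 0.14 / 0.7259 ≈ 0.19.

0.19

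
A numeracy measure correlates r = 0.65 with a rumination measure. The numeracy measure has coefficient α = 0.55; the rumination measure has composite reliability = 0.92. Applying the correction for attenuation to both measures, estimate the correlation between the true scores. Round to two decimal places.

r_true = r_obs / √(r_xx · r_yy) = 0.65 / √(0.55 × 0.92) = 0.65 / √0.5060 = 0.65 / 0.7113 ≈ 0.91.

0.91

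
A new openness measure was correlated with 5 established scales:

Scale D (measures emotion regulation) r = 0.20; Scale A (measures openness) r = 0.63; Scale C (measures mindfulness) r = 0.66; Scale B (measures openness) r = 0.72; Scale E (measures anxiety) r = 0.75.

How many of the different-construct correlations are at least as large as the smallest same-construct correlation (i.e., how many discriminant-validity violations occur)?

2

Convergent (same construct = openness): Scale A, Scale B.
Smallest convergent = 0.63. Discriminant values: 0.20, 0.66, 0.75; count ≥ 0.63 → 2.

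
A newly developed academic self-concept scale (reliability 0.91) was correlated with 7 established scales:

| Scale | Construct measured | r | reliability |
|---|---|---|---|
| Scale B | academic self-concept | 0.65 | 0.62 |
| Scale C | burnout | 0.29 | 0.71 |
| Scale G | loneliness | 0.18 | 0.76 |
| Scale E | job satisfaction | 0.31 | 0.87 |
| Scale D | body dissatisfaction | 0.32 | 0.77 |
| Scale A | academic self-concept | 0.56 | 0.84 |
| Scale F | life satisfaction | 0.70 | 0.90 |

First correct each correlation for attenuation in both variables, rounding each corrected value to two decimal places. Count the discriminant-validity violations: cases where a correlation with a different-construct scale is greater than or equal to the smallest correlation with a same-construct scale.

1

Disattenuated r (r / √(r_scale · r_new)):
  Scale B (conv): 0.65 / √(0.62·0.91) = 0.87
  Scale C (disc): 0.29 / √(0.71·0.91) = 0.36
  Scale G (disc): 0.18 / √(0.76·0.91) = 0.22
  Scale E (disc): 0.31 / √(0.87·0.91) = 0.35
  Scale D (disc): 0.32 / √(0.77·0.91) = 0.38
  Scale A (conv): 0.56 / √(0.84·0.91) = 0.64
  Scale F (disc): 0.70 / √(0.90·0.91) = 0.77
Smallest convergent = 0.64. Discriminant values: 0.36, 0.22, 0.35, 0.38, 0.77; count ≥ 0.64 → 1.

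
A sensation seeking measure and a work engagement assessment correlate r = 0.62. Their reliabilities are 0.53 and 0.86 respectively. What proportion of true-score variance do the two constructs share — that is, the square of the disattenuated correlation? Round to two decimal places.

Disattenuated r = 0.62 / √(0.53 × 0.86) = 0.62 / 0.6751 = 0.9184.
Shared true-score variance = 0.9184² = 0.8435 ≈ 0.84.

0.84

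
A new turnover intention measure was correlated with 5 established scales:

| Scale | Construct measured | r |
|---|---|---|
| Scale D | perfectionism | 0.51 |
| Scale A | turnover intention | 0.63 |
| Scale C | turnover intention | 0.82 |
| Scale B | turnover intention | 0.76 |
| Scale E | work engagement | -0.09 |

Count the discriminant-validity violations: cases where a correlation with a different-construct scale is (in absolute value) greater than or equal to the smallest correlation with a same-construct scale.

0

Convergent (same construct = turnover intention): Scale A, Scale C, Scale B.
Smallest convergent = 0.63. Discriminant |r|: 0.51, 0.09; count ≥ 0.63 → 0.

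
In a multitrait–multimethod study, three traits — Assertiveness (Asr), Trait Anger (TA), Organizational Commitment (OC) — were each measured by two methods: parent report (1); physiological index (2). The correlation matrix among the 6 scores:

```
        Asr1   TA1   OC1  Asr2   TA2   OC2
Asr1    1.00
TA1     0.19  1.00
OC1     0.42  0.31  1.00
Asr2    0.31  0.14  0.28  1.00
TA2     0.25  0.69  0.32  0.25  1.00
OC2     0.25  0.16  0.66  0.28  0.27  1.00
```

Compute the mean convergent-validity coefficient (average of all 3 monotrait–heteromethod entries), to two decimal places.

Convergent values: 0.31, 0.69, 0.66; mean = 1.66/3 = 0.55.

0.55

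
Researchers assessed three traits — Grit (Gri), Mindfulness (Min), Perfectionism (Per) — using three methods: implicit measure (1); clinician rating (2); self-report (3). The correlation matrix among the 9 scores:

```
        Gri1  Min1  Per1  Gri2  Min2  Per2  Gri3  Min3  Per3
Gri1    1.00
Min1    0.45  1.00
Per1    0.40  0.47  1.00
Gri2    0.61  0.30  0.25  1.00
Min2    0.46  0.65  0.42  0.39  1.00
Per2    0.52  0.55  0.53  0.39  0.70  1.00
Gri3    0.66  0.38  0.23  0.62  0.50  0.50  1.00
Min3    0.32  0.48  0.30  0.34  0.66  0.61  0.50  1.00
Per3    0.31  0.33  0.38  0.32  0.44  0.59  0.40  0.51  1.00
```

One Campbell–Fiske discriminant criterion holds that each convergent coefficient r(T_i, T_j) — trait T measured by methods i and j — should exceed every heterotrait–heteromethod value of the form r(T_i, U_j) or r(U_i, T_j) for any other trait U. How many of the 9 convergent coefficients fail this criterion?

2

Convergent coefficients and their comparison sets:
Gri (methods 1·2): 0.61 vs {0.46, 0.30, 0.52, 0.25} → pass.
Gri (methods 1·3): 0.66 vs {0.32, 0.38, 0.31, 0.23} → pass.
Gri (methods 2·3): 0.62 vs {0.34, 0.50, 0.32, 0.50} → pass.
Min (methods 1·2): 0.65 vs {0.30, 0.46, 0.55, 0.42} → pass.
Min (methods 1·3): 0.48 vs {0.38, 0.32, 0.33, 0.30} → pass.
Min (methods 2·3): 0.66 vs {0.50, 0.34, 0.44, 0.61} → pass.
Per (methods 1·2): 0.53 vs {0.25, 0.52, 0.42, 0.55} → fail.
Per (methods 1·3): 0.38 vs {0.23, 0.31, 0.30, 0.33} → pass.
Per (methods 2·3): 0.59 vs {0.50, 0.32, 0.61, 0.44} → fail.
2 of 9 fail.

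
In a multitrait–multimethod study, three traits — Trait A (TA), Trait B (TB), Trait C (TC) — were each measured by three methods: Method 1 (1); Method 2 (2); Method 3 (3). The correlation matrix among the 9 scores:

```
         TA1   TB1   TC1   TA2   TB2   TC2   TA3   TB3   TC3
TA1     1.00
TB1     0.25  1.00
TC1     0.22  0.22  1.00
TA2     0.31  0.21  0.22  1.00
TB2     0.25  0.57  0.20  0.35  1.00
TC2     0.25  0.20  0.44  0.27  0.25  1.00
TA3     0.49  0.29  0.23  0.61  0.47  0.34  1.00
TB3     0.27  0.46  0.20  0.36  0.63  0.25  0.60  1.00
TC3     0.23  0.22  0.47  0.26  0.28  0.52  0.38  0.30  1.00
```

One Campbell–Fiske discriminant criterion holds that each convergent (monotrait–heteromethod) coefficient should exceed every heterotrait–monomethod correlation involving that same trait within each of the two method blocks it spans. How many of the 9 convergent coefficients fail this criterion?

3

Convergent coefficients and their comparison sets:
TA (methods 1·2): 0.31 vs {0.25, 0.35, 0.22, 0.27} → fail.
TA (methods 1·3): 0.49 vs {0.25, 0.60, 0.22, 0.38} → fail.
TA (methods 2·3): 0.61 vs {0.35, 0.60, 0.27, 0.38} → pass.
TB (methods 1·2): 0.57 vs {0.25, 0.35, 0.22, 0.25} → pass.
TB (methods 1·3): 0.46 vs {0.25, 0.60, 0.22, 0.30} → fail.
TB (methods 2·3): 0.63 vs {0.35, 0.60, 0.25, 0.30} → pass.
TC (methods 1·2): 0.44 vs {0.22, 0.27, 0.22, 0.25} → pass.
TC (methods 1·3): 0.47 vs {0.22, 0.38, 0.22, 0.30} → pass.
TC (methods 2·3): 0.52 vs {0.27, 0.38, 0.25, 0.30} → pass.
3 of 9 fail.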